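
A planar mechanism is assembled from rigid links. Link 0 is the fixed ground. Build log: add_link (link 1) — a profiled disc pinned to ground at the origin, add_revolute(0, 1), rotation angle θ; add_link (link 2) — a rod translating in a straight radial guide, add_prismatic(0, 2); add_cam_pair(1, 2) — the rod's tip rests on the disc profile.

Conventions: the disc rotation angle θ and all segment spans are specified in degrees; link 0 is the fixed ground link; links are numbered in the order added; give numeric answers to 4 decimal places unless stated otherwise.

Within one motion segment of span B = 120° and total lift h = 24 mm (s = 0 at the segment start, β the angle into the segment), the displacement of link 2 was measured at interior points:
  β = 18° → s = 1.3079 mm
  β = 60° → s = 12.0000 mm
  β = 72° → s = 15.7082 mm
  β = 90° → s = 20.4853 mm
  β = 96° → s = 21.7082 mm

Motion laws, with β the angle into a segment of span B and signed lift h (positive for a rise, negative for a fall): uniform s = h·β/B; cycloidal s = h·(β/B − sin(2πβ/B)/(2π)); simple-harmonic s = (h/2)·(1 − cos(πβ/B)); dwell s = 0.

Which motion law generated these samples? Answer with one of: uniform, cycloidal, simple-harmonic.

candidates at β/B = r: uniform s = h·r (linear in β); cycloidal s = h·(r − sin(2πr)/(2π)); simple-harmonic s = (h/2)(1 − cos(πr))
β=18°: printed 1.3079 | uniform 3.6000, cycloidal 0.5098, simple-harmonic 1.3079
β=60°: printed 12.0000 | uniform 12.0000, cycloidal 12.0000, simple-harmonic 12.0000
β=72°: printed 15.7082 | uniform 14.4000, cycloidal 16.6452, simple-harmonic 15.7082
β=90°: printed 20.4853 | uniform 18.0000, cycloidal 21.8197, simple-harmonic 20.4853
β=96°: printed 21.7082 | uniform 19.2000, cycloidal 22.8328, simple-harmonic 21.7082
only one law matches every sample → simple-harmonic

simple-harmonic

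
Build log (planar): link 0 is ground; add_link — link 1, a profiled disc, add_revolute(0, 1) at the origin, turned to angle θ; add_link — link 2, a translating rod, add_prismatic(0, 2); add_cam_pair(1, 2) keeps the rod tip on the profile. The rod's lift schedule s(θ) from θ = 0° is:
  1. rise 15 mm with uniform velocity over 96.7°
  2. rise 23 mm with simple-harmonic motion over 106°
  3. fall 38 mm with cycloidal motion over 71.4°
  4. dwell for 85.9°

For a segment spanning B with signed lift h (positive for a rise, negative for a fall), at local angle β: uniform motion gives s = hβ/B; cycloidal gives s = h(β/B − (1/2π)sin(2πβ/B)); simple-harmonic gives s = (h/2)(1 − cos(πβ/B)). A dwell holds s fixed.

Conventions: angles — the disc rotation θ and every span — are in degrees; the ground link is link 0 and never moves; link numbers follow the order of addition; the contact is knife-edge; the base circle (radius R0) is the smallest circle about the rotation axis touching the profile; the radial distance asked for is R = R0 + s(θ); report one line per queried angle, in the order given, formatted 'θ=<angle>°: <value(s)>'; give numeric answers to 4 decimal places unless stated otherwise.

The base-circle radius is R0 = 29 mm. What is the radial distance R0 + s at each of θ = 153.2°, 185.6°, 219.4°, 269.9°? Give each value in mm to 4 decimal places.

seg 1 [0°–96.7°] uniform, h=15: full span → s += 15 → s = 15.0000
seg 2 [96.7°–202.7°] simple-harmonic, h=23: θ=153.2° here. β=56.5, B=106. 23/2·(1 − cos(π·0.5330)) = 12.6908 → s = 27.6908
seg 2 [96.7°–202.7°] simple-harmonic, h=23: θ=185.6° here. β=88.9, B=106. 23/2·(1 − cos(π·0.8387)) = 21.5545 → s = 36.5545
seg 2 [96.7°–202.7°] simple-harmonic, h=23: full span → s += 23 → s = 38.0000
seg 3 [202.7°–274.1°] cycloidal, h=-38: θ=219.4° here. β=16.7, B=71.4. -38·(0.2339 − sin(2π·0.2339)/(2π)) = -2.8710 → s = 35.1290
seg 3 [202.7°–274.1°] cycloidal, h=-38: θ=269.9° here. β=67.2, B=71.4. -38·(0.9412 − sin(2π·0.9412)/(2π)) = -37.9495 → s = 0.0505
θ=153.2°: R = R0 + s = 29 + 27.6908 = 56.6908
θ=185.6°: R = R0 + s = 29 + 36.5545 = 65.5545
θ=219.4°: R = R0 + s = 29 + 35.1290 = 64.1290
θ=269.9°: R = R0 + s = 29 + 0.0505 = 29.0505

θ=153.2°: 56.6908
θ=185.6°: 65.5545
θ=219.4°: 64.1290
θ=269.9°: 29.0505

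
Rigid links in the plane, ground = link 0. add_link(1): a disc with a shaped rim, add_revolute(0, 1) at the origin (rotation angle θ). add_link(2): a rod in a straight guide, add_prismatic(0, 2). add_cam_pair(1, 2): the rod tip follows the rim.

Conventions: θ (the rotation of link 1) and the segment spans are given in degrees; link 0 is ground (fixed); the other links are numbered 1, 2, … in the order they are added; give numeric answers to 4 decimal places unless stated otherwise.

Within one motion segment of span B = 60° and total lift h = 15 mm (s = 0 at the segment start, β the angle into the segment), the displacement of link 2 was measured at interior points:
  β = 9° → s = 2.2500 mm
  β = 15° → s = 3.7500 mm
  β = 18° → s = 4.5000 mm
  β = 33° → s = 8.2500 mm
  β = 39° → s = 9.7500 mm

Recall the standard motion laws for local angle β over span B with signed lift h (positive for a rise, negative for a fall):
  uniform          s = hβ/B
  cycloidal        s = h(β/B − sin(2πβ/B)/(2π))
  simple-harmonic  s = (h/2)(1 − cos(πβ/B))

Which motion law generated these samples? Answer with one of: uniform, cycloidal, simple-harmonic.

candidates at β/B = r: uniform s = h·r (linear in β); cycloidal s = h·(r − sin(2πr)/(2π)); simple-harmonic s = (h/2)(1 − cos(πr))
β=9°: printed 2.2500 | uniform 2.2500, cycloidal 0.3186, simple-harmonic 0.8175
β=15°: printed 3.7500 | uniform 3.7500, cycloidal 1.3627, simple-harmonic 2.1967
β=18°: printed 4.5000 | uniform 4.5000, cycloidal 2.2295, simple-harmonic 3.0916
β=33°: printed 8.2500 | uniform 8.2500, cycloidal 8.9877, simple-harmonic 8.6733
β=39°: printed 9.7500 | uniform 9.7500, cycloidal 11.6814, simple-harmonic 10.9049
only one law matches every sample → uniform

uniform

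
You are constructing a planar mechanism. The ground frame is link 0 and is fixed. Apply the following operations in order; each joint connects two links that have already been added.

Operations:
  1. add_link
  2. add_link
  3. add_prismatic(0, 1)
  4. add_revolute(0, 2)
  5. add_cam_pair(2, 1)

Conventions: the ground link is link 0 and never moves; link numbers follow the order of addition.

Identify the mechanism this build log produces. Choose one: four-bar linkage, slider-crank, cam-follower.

links: 3 (incl. ground); joints: 1 revolute, 1 prismatic, 1 higher (cam) pair, forming one closed loop
3 links, revolute + prismatic + higher pair in one loop → cam-follower

cam-follower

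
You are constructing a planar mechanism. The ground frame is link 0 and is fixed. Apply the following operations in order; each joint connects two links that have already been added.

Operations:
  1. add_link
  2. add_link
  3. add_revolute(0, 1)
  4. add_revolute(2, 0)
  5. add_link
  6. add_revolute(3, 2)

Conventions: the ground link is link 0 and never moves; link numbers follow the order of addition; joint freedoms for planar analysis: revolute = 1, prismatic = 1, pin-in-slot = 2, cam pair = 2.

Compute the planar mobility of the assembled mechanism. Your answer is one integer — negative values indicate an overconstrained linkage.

ground; <1,0,0>
#1 <2,0,0>
#2 <3,0,0>
R:0↔1 J1 <3,1,0>
R:2↔0 J1 <3,2,0>
#3 <4,2,0>
R:3↔2 J1 <4,3,0>
3×3 − 2×3 − 1×0 = 3

M = 3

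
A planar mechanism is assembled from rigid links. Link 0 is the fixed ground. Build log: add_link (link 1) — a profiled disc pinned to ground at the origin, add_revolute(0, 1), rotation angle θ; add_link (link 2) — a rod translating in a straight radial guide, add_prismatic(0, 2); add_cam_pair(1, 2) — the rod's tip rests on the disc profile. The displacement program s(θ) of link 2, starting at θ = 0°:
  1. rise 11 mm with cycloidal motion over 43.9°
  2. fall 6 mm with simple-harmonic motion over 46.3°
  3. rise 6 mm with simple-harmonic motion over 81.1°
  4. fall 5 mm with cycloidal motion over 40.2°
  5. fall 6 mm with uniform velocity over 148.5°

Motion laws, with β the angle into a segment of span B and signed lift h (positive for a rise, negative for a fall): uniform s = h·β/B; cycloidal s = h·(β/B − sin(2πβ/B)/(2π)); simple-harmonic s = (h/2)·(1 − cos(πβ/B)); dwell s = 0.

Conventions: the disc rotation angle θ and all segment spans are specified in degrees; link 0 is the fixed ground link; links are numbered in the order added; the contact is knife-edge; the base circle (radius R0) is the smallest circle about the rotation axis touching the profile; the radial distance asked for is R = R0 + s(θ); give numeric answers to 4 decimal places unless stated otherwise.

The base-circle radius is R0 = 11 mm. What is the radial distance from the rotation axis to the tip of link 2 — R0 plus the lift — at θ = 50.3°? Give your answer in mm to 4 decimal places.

seg 1 [0°–43.9°] cycloidal, h=11: full span → s += 11 → s = 11.0000
seg 2 [43.9°–90.2°] simple-harmonic, h=-6: θ=50.3° here. β=6.4, B=46.3. -6/2·(1 − cos(π·0.1382)) = -0.2785 → s = 10.7215
R = R0 + s = 11 + 10.7215 = 21.7215

21.7215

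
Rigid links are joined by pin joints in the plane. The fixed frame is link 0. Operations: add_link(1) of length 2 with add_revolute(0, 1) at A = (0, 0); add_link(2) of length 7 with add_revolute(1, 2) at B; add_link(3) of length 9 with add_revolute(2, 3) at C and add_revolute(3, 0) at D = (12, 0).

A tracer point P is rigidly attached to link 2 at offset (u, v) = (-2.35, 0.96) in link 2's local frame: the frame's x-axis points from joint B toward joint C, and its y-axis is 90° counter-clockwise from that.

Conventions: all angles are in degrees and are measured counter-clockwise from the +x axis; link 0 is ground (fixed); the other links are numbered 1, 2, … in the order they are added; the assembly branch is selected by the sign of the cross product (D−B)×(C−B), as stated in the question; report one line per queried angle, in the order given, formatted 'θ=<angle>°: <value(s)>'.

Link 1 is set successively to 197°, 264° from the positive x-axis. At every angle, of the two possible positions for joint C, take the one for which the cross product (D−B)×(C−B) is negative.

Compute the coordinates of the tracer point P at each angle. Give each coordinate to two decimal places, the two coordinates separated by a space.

A=(0,0), D=(12.00,0)
θ=197°: B = A + 2.00·(cos197°, sin197°) = (-1.9126, -0.5847)
θ=197°: |BD| = 13.9249
θ=197°: circle(B,7.00) ∩ circle(D,9.00): a=5.8134, h=3.8992
θ=197°:   candidates: C₊=(3.7319,3.5552) cross=54.297; C₋=(4.0594,-4.2364) cross=-54.297
θ=197°:   branch - wants cross < 0 → take C=(4.0594,-4.2364) (cross=-54.297)
θ=197°: ex = (C−B)/|BC| = (0.8531,-0.5217); ey = (0.5217,0.8531)
θ=197°: P = B + -2.35·ex + 0.96·ey = (-3.4167,1.4602)
θ=264°: B = A + 2.00·(cos264°, sin264°) = (-0.2091, -1.9890)
θ=264°: |BD| = 12.3700
θ=264°: circle(B,7.00) ∩ circle(D,9.00): a=4.8916, h=5.0073
θ=264°:   candidates: C₊=(3.8137,3.7396) cross=61.940; C₋=(5.4240,-6.1446) cross=-61.940
θ=264°:   branch - wants cross < 0 → take C=(5.4240,-6.1446) (cross=-61.940)
θ=264°: ex = (C−B)/|BC| = (0.8047,-0.5937); ey = (0.5937,0.8047)
θ=264°: P = B + -2.35·ex + 0.96·ey = (-1.5302,0.1786)

θ=197°: -3.42 1.46
θ=264°: -1.53 0.18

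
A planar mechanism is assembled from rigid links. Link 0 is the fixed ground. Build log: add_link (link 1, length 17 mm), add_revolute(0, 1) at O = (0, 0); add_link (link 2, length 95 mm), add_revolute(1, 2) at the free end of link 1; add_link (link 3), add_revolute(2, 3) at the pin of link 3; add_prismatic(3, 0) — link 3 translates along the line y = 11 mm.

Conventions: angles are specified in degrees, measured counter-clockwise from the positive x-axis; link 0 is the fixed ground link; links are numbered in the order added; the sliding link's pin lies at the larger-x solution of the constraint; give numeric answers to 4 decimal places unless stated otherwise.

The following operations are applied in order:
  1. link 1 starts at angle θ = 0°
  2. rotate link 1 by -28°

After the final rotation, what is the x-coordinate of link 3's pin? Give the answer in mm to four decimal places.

geometry: r = 17 mm, L = 95 mm, e = 11 mm; θ starts at 0°
rotate link 1 by -28°: θ ← 0° -28° = -28°
crank pin P = (r cos θ, r sin θ) = (15.010109, -7.981017)
h = r sin θ − e = -7.981017 − 11 = -18.981017
x = r cos θ + √(L² − h²) = 15.010109 + 93.084483 = 108.094592

108.0946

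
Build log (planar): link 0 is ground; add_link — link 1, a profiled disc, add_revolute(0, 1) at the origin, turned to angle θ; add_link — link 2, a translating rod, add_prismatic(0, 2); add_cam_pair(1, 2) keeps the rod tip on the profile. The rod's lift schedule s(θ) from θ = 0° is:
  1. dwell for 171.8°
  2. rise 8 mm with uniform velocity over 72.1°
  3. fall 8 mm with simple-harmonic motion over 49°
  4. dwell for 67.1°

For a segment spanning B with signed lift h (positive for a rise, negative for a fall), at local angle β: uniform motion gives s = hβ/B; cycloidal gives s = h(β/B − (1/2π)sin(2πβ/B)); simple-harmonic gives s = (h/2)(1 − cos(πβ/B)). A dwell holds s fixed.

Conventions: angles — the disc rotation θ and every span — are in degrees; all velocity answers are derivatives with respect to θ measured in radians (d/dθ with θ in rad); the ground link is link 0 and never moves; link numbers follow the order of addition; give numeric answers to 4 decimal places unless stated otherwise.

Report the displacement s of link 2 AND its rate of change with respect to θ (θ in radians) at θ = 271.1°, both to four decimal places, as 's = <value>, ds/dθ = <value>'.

seg 1 [0°–171.8°] dwell: s stays 0.0000
seg 2 [171.8°–243.9°] uniform, h=8: full span → s += 8 → s = 8.0000
seg 3 [243.9°–292.9°] simple-harmonic, h=-8: θ=271.1° here. β=27.2, B=49. -8/2·(1 − cos(π·0.5551)) = -4.6890 → s = 3.3110
velocity in seg [243.9°–292.9°] (simple-harmonic), θ in radians: β = 27.2° = 0.4747 rad, B = 49° = 0.8552 rad; ds/dθ = (πh/(2B)) sin(πβ/B) = (π·(-8)/(2·0.8552)) sin(π·0.5551) = -14.474265 mm/rad

s = 3.3110, ds/dθ = -14.4743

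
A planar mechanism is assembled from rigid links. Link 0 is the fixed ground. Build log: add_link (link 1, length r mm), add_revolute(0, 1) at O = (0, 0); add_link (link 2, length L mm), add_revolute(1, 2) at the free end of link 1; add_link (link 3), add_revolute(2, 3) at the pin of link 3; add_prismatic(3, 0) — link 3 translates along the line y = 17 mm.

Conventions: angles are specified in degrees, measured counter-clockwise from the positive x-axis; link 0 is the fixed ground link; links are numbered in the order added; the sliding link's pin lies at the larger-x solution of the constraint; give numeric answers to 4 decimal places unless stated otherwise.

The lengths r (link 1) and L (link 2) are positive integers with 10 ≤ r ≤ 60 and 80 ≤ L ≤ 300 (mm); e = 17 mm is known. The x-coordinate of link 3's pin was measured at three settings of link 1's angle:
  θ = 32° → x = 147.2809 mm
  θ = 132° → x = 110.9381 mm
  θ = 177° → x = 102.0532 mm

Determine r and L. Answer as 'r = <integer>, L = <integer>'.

constraint per measurement: (x − r cos θ)² + (r sin θ − e)² = L²
subtracting the θ₁ and θ₂ equations cancels the r² and L² terms:
r = (x₁² − x₂²) / (2[(x₁cos θ₁ + e sin θ₁) − (x₂cos θ₂ + e sin θ₂)]) = 24.0000 → r = 24
L² = (x₁ − r cos θ₁)² + (r sin θ₁ − e)² = 16128.9876 → L = 127.0000 → L = 127
check at θ₃=177°: x = 102.0532 (printed 102.0532) ✓

r = 24, L = 127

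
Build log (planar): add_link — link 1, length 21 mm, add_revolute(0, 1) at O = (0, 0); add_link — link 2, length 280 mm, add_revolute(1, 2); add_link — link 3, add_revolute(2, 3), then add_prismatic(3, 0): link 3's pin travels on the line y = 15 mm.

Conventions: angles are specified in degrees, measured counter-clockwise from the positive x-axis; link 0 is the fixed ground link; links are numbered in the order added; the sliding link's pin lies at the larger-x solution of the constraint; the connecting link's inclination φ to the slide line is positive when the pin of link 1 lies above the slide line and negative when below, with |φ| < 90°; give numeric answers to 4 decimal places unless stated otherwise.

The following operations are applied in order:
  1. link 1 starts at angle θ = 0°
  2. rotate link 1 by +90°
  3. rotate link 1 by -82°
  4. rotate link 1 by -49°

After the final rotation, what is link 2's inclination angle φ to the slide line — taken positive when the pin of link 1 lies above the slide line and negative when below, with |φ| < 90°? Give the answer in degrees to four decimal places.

geometry: r = 21 mm, L = 280 mm, e = 15 mm; θ starts at 0°
rotate link 1 by +90°: θ ← 0° +90° = 90°
rotate link 1 by -82°: θ ← 90° -82° = 8°
rotate link 1 by -49°: θ ← 8° -49° = -41°
h = r sin θ − e = -13.777240 − 15 = -28.777240
sin φ = h / L = -28.777240 / 280 = -0.10277586
φ = arcsin(-0.10277586) = -5.899039°

-5.8990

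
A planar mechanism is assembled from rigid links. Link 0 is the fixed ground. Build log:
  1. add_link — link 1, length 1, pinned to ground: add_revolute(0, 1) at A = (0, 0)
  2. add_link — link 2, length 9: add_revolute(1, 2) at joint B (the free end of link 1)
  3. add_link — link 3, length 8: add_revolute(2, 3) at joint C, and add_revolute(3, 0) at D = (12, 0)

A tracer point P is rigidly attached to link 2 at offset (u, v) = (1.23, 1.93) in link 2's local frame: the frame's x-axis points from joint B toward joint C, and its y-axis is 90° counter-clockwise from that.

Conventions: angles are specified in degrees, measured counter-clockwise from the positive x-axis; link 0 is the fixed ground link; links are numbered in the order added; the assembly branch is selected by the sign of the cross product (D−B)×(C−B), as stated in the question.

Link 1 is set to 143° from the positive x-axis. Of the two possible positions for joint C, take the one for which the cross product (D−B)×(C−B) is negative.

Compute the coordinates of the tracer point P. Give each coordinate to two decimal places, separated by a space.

A=(0,0), D=(12.00,0)
B = A + 1.00·(cos143°, sin143°) = (-0.7986, 0.6018)
|BD| = 12.8128
circle(B,9.00) ∩ circle(D,8.00): a=7.0698, h=5.5694
  candidates: C₊=(6.5249,5.8330) cross=71.359; C₋=(6.0018,-5.2935) cross=-71.359
  branch - wants cross < 0 → take C=(6.0018,-5.2935) (cross=-71.359)
ex = (C−B)/|BC| = (0.7556,-0.6550); ey = (0.6550,0.7556)
P = B + 1.23·ex + 1.93·ey = (1.3950,1.2544)

1.39 1.25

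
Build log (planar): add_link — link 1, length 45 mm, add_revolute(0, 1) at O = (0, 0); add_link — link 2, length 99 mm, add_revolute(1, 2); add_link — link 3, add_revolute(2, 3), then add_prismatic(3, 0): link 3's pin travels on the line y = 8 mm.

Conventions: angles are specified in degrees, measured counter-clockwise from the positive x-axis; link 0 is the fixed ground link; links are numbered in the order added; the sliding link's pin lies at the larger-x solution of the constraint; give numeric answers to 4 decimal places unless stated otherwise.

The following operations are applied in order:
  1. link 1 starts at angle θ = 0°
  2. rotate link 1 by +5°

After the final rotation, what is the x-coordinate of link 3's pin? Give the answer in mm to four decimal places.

geometry: r = 45 mm, L = 99 mm, e = 8 mm; θ starts at 0°
rotate link 1 by +5°: θ ← 0° +5° = 5°
crank pin P = (r cos θ, r sin θ) = (44.828761, 3.922008)
h = r sin θ − e = 3.922008 − 8 = -4.077992
x = r cos θ + √(L² − h²) = 44.828761 + 98.915974 = 143.744736

143.7447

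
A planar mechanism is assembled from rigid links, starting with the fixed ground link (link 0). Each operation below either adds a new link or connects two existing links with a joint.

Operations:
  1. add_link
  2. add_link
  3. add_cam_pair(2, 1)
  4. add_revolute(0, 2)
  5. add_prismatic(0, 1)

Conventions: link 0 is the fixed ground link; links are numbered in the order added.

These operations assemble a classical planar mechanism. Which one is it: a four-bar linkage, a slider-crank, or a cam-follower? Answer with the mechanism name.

links: 3 (incl. ground); joints: 1 revolute, 1 prismatic, 1 higher (cam) pair, forming one closed loop
3 links, revolute + prismatic + higher pair in one loop → cam-follower

cam-follower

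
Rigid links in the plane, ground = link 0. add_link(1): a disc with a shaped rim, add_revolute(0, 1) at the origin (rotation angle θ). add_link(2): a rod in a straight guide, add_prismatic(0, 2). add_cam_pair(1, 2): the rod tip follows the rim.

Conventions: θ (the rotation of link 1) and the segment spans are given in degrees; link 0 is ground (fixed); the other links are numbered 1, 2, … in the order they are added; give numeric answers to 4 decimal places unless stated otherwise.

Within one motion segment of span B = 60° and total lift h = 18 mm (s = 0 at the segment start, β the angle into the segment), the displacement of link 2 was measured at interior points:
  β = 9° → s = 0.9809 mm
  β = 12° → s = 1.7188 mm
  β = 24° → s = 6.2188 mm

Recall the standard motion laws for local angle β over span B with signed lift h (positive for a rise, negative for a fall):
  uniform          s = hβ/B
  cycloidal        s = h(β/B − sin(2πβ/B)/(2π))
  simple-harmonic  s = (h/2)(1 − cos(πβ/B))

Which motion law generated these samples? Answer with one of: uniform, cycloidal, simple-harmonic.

candidates at β/B = r: uniform s = h·r (linear in β); cycloidal s = h·(r − sin(2πr)/(2π)); simple-harmonic s = (h/2)(1 − cos(πr))
β=9°: printed 0.9809 | uniform 2.7000, cycloidal 0.3823, simple-harmonic 0.9809
β=12°: printed 1.7188 | uniform 3.6000, cycloidal 0.8754, simple-harmonic 1.7188
β=24°: printed 6.2188 | uniform 7.2000, cycloidal 5.5161, simple-harmonic 6.2188
only one law matches every sample → simple-harmonic

simple-harmonic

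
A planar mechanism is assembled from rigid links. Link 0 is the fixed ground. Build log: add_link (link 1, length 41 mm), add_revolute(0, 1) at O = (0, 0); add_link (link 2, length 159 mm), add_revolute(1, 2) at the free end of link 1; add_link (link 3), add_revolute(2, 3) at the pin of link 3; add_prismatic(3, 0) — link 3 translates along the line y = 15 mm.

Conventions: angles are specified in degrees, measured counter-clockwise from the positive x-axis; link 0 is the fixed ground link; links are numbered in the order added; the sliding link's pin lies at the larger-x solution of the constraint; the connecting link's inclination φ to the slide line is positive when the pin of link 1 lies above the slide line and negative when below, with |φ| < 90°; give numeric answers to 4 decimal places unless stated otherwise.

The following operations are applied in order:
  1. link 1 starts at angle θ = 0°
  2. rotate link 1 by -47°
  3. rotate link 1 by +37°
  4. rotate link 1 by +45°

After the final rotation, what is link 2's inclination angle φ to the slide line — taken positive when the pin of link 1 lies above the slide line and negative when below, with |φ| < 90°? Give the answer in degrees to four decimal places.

geometry: r = 41 mm, L = 159 mm, e = 15 mm; θ starts at 0°
rotate link 1 by -47°: θ ← 0° -47° = -47°
rotate link 1 by +37°: θ ← -47° +37° = -10°
rotate link 1 by +45°: θ ← -10° +45° = 35°
h = r sin θ − e = 23.516634 − 15 = 8.516634
sin φ = h / L = 8.516634 / 159 = 0.05356374
φ = arcsin(0.05356374) = 3.070445°

3.0704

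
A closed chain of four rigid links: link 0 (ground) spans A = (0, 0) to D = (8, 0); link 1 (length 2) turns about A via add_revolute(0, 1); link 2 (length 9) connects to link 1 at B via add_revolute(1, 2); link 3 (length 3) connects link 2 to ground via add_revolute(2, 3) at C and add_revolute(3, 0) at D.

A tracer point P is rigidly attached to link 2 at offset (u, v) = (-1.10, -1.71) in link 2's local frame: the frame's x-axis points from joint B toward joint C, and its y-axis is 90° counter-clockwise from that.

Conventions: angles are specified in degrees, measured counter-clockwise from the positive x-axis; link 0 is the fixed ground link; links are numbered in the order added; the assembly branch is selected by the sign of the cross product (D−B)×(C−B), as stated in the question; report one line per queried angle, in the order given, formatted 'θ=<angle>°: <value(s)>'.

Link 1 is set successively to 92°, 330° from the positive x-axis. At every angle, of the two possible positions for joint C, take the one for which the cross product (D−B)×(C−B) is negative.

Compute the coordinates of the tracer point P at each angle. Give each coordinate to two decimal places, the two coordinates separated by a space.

A=(0,0), D=(8.00,0)
θ=92°: B = A + 2.00·(cos92°, sin92°) = (-0.0698, 1.9988)
θ=92°: |BD| = 8.3137
θ=92°: circle(B,9.00) ∩ circle(D,3.00): a=8.4871, h=2.9950
θ=92°:   candidates: C₊=(8.8884,2.8654) cross=24.899; C₋=(7.4483,-2.9488) cross=-24.899
θ=92°:   branch - wants cross < 0 → take C=(7.4483,-2.9488) (cross=-24.899)
θ=92°: ex = (C−B)/|BC| = (0.8353,-0.5497); ey = (0.5497,0.8353)
θ=92°: P = B + -1.10·ex + -1.71·ey = (-1.9287,1.1751)
θ=330°: B = A + 2.00·(cos330°, sin330°) = (1.7321, -1.0000)
θ=330°: |BD| = 6.3472
θ=330°: circle(B,9.00) ∩ circle(D,3.00): a=8.8454, h=1.6611
θ=330°:   candidates: C₊=(10.2053,2.0339) cross=10.543; C₋=(10.7287,-1.2467) cross=-10.543
θ=330°:   branch - wants cross < 0 → take C=(10.7287,-1.2467) (cross=-10.543)
θ=330°: ex = (C−B)/|BC| = (0.9996,-0.0274); ey = (0.0274,0.9996)
θ=330°: P = B + -1.10·ex + -1.71·ey = (0.5856,-2.6792)

θ=92°: -1.93 1.18
θ=330°: 0.59 -2.68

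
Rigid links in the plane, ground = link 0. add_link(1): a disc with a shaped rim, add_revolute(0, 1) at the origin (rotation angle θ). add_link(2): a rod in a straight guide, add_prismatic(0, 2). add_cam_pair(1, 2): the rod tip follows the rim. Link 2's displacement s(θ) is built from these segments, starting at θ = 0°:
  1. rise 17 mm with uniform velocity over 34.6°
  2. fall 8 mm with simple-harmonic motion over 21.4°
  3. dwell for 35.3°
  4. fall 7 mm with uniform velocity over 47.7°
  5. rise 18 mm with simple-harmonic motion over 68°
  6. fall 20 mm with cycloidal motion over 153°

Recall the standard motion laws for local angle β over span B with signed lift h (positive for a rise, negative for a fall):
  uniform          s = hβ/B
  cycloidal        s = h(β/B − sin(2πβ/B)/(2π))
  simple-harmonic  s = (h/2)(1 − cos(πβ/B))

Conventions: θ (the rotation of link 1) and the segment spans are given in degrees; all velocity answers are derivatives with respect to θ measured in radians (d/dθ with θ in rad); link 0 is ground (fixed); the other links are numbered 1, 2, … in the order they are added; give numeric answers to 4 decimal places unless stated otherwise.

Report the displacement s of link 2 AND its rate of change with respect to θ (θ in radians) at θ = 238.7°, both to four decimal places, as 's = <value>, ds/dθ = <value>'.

segment 1 (0° to 34.6°, uniform, h = 17) is passed completely: s = 0.0000 + (17) = 17.0000
segment 2 (34.6° to 56°, simple-harmonic, h = -8) is passed completely: s = 17.0000 + (-8) = 9.0000
segment 3 (56° to 91.3°, dwell): s unchanged at 9.0000
segment 4 (91.3° to 139°, uniform, h = -7) is passed completely: s = 9.0000 + (-7) = 2.0000
segment 5 (139° to 207°, simple-harmonic, h = 18) is passed completely: s = 2.0000 + (18) = 20.0000
θ = 238.7° falls in segment 6 (207° to 360°, cycloidal, h = -20): β = 238.7 − 207 = 31.7°, B = 153°; Δs = -20·(0.2072 − sin(2π·0.2072)/(2π)) = -1.0752; s = 20.0000 − 1.0752 = 18.9248
velocity in seg [207°–360°] (cycloidal), θ in radians: β = 31.7° = 0.5533 rad, B = 153° = 2.6704 rad; ds/dθ = (h/B)(1 − cos(2πβ/B)) = ((-20)/2.6704)(1 − cos(2π·0.2072)) = -5.499241 mm/rad

s = 18.9248, ds/dθ = -5.4992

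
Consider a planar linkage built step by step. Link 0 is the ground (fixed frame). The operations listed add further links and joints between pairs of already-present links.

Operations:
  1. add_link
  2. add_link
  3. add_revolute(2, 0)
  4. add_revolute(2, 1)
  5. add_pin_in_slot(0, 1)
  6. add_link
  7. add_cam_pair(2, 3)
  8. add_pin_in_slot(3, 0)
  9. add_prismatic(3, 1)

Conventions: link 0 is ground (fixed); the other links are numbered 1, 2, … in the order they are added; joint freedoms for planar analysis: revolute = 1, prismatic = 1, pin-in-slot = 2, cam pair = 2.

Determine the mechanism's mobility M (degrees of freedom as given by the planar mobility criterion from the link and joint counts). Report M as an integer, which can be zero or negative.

link 0 = ground. State L|J1|J2 = 1|0|0
+link1  2|0|0
+link2  3|0|0
R(2,0) f=1→J1  3|1|0
R(2,1) f=1→J1  3|2|0
PS(0,1) f=2→J2  3|2|1
+link3  4|2|1
C(2,3) f=2→J2  4|2|2
PS(3,0) f=2→J2  4|2|3
P(3,1) f=1→J1  4|3|3
M = 3(4−1)−2·3−3 = 9−6−3 = 0

M = 0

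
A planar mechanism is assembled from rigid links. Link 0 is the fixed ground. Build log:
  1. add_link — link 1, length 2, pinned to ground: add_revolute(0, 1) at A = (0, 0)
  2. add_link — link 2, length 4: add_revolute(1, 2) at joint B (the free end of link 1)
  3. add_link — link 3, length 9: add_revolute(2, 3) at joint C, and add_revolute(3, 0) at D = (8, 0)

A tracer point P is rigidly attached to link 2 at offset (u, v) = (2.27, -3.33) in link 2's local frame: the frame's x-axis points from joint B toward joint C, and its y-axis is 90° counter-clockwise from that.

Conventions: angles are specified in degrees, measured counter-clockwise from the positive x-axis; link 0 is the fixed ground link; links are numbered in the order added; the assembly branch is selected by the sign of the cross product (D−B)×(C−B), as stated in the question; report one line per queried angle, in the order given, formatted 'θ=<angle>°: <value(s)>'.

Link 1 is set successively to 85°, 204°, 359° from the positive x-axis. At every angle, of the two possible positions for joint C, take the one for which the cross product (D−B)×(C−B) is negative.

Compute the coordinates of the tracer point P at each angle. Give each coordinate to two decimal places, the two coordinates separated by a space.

A=(0,0), D=(8.00,0)
θ=85°: B = A + 2.00·(cos85°, sin85°) = (0.1743, 1.9924)
θ=85°: |BD| = 8.0753
θ=85°: circle(B,4.00) ∩ circle(D,9.00): a=0.0131, h=4.0000
θ=85°:   candidates: C₊=(1.1739,5.8655) cross=32.301; C₋=(-0.7999,-1.8872) cross=-32.301
θ=85°:   branch - wants cross < 0 → take C=(-0.7999,-1.8872) (cross=-32.301)
θ=85°: ex = (C−B)/|BC| = (-0.2436,-0.9699); ey = (0.9699,-0.2436)
θ=85°: P = B + 2.27·ex + -3.33·ey = (-3.6083,0.6018)
θ=204°: B = A + 2.00·(cos204°, sin204°) = (-1.8271, -0.8135)
θ=204°: |BD| = 9.8607
θ=204°: circle(B,4.00) ∩ circle(D,9.00): a=1.6344, h=3.6508
θ=204°:   candidates: C₊=(-0.4994,2.9598) cross=36.000; C₋=(0.1030,-4.3170) cross=-36.000
θ=204°:   branch - wants cross < 0 → take C=(0.1030,-4.3170) (cross=-36.000)
θ=204°: ex = (C−B)/|BC| = (0.4825,-0.8759); ey = (0.8759,0.4825)
θ=204°: P = B + 2.27·ex + -3.33·ey = (-3.6485,-4.4085)
θ=359°: B = A + 2.00·(cos359°, sin359°) = (1.9997, -0.0349)
θ=359°: |BD| = 6.0004
θ=359°: circle(B,4.00) ∩ circle(D,9.00): a=-2.4161, h=3.1879
θ=359°:   candidates: C₊=(-0.4349,3.1389) cross=19.128; C₋=(-0.3978,-3.2368) cross=-19.128
θ=359°:   branch - wants cross < 0 → take C=(-0.3978,-3.2368) (cross=-19.128)
θ=359°: ex = (C−B)/|BC| = (-0.5994,-0.8005); ey = (0.8005,-0.5994)
θ=359°: P = B + 2.27·ex + -3.33·ey = (-2.0264,0.1440)

θ=85°: -3.61 0.60
θ=204°: -3.65 -4.41
θ=359°: -2.03 0.14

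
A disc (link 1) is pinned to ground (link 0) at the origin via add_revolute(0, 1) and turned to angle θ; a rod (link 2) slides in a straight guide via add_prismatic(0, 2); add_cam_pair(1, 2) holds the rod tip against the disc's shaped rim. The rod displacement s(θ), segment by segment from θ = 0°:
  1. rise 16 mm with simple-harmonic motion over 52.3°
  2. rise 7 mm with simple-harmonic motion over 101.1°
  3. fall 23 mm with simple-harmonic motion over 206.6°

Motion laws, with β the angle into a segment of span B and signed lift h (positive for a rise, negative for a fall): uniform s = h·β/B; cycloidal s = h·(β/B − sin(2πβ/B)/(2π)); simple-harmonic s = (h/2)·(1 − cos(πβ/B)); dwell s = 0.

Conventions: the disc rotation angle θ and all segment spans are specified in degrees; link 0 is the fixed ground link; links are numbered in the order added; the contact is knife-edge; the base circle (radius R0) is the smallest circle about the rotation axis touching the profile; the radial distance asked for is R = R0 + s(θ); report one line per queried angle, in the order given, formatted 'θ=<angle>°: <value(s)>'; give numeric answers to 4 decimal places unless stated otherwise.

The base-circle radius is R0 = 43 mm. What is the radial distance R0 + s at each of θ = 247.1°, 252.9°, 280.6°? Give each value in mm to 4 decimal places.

segment 1 (0° to 52.3°, simple-harmonic, h = 16) is passed completely: s = 0.0000 + (16) = 16.0000
segment 2 (52.3° to 153.4°, simple-harmonic, h = 7) is passed completely: s = 16.0000 + (7) = 23.0000
θ = 247.1° falls in segment 3 (153.4° to 360°, simple-harmonic, h = -23): β = 247.1 − 153.4 = 93.7°, B = 206.6°; Δs = -23/2·(1 − cos(π·0.4535)) = -9.8272; s = 23.0000 − 9.8272 = 13.1728
θ = 252.9° falls in segment 3 (153.4° to 360°, simple-harmonic, h = -23): β = 252.9 − 153.4 = 99.5°, B = 206.6°; Δs = -23/2·(1 − cos(π·0.4816)) = -10.8359; s = 23.0000 − 10.8359 = 12.1641
θ = 280.6° falls in segment 3 (153.4° to 360°, simple-harmonic, h = -23): β = 280.6 − 153.4 = 127.2°, B = 206.6°; Δs = -23/2·(1 − cos(π·0.6157)) = -15.5880; s = 23.0000 − 15.5880 = 7.4120
θ=247.1°: R = R0 + s = 43 + 13.1728 = 56.1728
θ=252.9°: R = R0 + s = 43 + 12.1641 = 55.1641
θ=280.6°: R = R0 + s = 43 + 7.4120 = 50.4120

θ=247.1°: 56.1728
θ=252.9°: 55.1641
θ=280.6°: 50.4120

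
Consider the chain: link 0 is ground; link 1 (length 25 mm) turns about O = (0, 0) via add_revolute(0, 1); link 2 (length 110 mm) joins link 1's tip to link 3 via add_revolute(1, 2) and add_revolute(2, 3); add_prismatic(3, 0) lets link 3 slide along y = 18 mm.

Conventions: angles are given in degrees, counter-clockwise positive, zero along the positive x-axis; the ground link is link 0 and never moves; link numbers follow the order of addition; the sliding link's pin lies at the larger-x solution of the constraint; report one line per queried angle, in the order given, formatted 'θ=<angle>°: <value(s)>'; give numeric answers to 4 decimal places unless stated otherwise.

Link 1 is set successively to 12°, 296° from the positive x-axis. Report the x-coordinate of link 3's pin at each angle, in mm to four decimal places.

geometry: r = 25 mm, L = 110 mm, e = 18 mm
θ=12°: crank pin P = (r cos θ, r sin θ) = (24.453690, 5.197792)
θ=12°: h = r sin θ − e = 5.197792 − 18 = -12.802208
θ=12°: x = r cos θ + √(L² − h²) = 24.453690 + 109.252476 = 133.706166
θ=296°: crank pin P = (r cos θ, r sin θ) = (10.959279, -22.469851)
θ=296°: h = r sin θ − e = -22.469851 − 18 = -40.469851
θ=296°: x = r cos θ + √(L² − h²) = 10.959279 + 102.284853 = 113.244132

θ=12°: 133.7062
θ=296°: 113.2441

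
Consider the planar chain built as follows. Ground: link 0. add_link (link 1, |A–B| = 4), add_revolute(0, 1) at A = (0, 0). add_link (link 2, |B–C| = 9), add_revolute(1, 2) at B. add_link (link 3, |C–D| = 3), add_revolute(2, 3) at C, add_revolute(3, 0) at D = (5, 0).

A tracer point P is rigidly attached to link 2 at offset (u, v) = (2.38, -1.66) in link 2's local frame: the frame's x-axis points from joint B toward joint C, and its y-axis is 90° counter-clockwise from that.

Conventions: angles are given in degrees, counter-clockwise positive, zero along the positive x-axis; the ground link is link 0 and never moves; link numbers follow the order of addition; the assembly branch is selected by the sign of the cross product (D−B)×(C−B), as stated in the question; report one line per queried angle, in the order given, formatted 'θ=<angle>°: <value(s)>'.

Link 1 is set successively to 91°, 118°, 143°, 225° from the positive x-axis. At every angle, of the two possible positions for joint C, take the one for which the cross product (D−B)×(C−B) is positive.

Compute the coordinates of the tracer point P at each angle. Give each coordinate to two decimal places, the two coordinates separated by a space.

A=(0,0), D=(5.00,0)
θ=91°: B = A + 4.00·(cos91°, sin91°) = (-0.0698, 3.9994)
θ=91°: |BD| = 6.4574
θ=91°: circle(B,9.00) ∩ circle(D,3.00): a=8.8037, h=1.8695
θ=91°:   candidates: C₊=(8.0000,0.0146) cross=12.072; C₋=(5.6843,-2.9209) cross=-12.072
θ=91°:   branch + wants cross > 0 → take C=(8.0000,0.0146) (cross=12.072)
θ=91°: ex = (C−B)/|BC| = (0.8966,-0.4428); ey = (0.4428,0.8966)
θ=91°: P = B + 2.38·ex + -1.66·ey = (1.3292,1.4572)
θ=118°: B = A + 4.00·(cos118°, sin118°) = (-1.8779, 3.5318)
θ=118°: |BD| = 7.7317
θ=118°: circle(B,9.00) ∩ circle(D,3.00): a=8.5220, h=2.8940
θ=118°:   candidates: C₊=(7.0250,2.2134) cross=22.376; C₋=(4.3811,-2.9355) cross=-22.376
θ=118°:   branch + wants cross > 0 → take C=(7.0250,2.2134) (cross=22.376)
θ=118°: ex = (C−B)/|BC| = (0.9892,-0.1465); ey = (0.1465,0.9892)
θ=118°: P = B + 2.38·ex + -1.66·ey = (0.2333,1.5411)
θ=143°: B = A + 4.00·(cos143°, sin143°) = (-3.1945, 2.4073)
θ=143°: |BD| = 8.5408
θ=143°: circle(B,9.00) ∩ circle(D,3.00): a=8.4855, h=2.9995
θ=143°:   candidates: C₊=(5.7923,2.8935) cross=25.618; C₋=(4.1015,-2.8623) cross=-25.618
θ=143°:   branch + wants cross > 0 → take C=(5.7923,2.8935) (cross=25.618)
θ=143°: ex = (C−B)/|BC| = (0.9985,0.0540); ey = (-0.0540,0.9985)
θ=143°: P = B + 2.38·ex + -1.66·ey = (-0.7283,0.8783)
θ=225°: B = A + 4.00·(cos225°, sin225°) = (-2.8284, -2.8284)
θ=225°: |BD| = 8.3237
θ=225°: circle(B,9.00) ∩ circle(D,3.00): a=8.4868, h=2.9956
θ=225°:   candidates: C₊=(4.1355,2.8727) cross=24.934; C₋=(6.1713,-2.7619) cross=-24.934
θ=225°:   branch + wants cross > 0 → take C=(4.1355,2.8727) (cross=24.934)
θ=225°: ex = (C−B)/|BC| = (0.7738,0.6335); ey = (-0.6335,0.7738)
θ=225°: P = B + 2.38·ex + -1.66·ey = (0.0647,-2.6052)

θ=91°: 1.33 1.46
θ=118°: 0.23 1.54
θ=143°: -0.73 0.88
θ=225°: 0.06 -2.61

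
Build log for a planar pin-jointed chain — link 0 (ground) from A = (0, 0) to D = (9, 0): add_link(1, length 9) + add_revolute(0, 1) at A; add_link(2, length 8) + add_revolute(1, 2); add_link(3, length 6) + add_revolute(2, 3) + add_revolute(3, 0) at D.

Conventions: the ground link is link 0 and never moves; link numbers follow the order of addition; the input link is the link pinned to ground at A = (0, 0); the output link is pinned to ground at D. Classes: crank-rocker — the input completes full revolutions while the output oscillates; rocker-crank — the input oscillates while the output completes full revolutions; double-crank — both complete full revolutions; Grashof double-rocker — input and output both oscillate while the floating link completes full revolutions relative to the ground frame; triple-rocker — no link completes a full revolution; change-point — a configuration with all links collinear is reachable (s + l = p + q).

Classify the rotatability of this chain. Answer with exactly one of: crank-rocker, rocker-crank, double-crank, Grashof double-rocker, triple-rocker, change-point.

lengths: ground=9, input=9, coupler=8, output=6
sorted: s=6 (shortest), l=9 (longest), p+q=17
s + l = 15 vs p + q = 17
s + l < p + q (Grashof) with shortest = output link → rocker-crank

rocker-crank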